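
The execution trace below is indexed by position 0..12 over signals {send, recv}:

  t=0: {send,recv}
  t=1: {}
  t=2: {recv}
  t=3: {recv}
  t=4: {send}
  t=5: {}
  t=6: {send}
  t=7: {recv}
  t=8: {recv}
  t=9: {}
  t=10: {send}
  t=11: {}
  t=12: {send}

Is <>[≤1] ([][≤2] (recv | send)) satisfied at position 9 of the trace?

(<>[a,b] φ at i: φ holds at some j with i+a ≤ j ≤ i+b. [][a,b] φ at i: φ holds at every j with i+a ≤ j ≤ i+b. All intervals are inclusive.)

Does not hold

Check [][≤2] (recv | send) at each j in [9,10]:
  j=9: fails at 9
  j=10: fails at 11
No position in the window satisfies it → formula fails.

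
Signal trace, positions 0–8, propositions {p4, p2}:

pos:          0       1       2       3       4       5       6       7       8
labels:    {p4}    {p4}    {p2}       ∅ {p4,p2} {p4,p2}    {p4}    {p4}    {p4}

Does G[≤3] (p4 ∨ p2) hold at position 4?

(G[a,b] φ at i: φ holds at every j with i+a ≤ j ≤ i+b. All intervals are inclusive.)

True

Check (p4 ∨ p2) at every j in [4,7]:
  j=4: true
  j=5: true
  j=6: true
  j=7: true
All positions satisfy it → formula holds.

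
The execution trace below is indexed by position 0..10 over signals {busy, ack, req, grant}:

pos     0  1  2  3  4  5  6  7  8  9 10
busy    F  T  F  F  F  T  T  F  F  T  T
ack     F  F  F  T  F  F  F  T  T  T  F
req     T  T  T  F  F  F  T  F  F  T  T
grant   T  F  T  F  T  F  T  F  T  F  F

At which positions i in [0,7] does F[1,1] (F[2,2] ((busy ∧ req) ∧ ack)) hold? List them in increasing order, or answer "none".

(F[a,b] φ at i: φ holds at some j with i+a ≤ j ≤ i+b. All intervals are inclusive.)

Evaluate at each i in [0,7]:
  i=0: ✗ (none in [1,1])
  i=1: ✗ (none in [2,2])
  i=2: ✗ (none in [3,3])
  i=3: ✗ (none in [4,4])
  i=4: ✗ (none in [5,5])
  i=5: ✗ (none in [6,6])
  i=6: ✓ (witness j=7)
  i=7: ✗ (none in [8,8])

6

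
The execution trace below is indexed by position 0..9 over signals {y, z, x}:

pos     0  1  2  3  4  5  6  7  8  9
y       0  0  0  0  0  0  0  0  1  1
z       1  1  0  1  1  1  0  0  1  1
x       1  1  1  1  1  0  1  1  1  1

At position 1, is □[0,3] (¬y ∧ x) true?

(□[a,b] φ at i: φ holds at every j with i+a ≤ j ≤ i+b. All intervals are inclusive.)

Holds

Check (¬y ∧ x) at every j in [1,4]:
  j=1: true
  j=2: true
  j=3: true
  j=4: true
All positions satisfy it → formula holds.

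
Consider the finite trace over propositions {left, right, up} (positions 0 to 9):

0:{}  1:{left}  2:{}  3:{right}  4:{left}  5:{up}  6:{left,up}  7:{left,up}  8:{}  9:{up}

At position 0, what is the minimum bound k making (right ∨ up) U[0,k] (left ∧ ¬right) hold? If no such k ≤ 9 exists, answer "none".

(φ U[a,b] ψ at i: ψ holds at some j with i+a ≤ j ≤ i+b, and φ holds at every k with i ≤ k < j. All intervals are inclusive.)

none

Need earliest j ≥ 0 with (left ∧ ¬right), and (right ∨ up) at every k in [0,j-1].
  j=0: rhs fails.
  j=1: rhs holds but lhs fails at k=0.
  j=2: rhs fails.
  j=3: rhs fails.
  j=4: rhs holds but lhs fails at k=0.
  j=5: rhs fails.
  j=6: rhs holds but lhs fails at k=0.
  j=7: rhs holds but lhs fails at k=0.
  j=8: rhs fails.
  j=9: rhs fails.
No witness within the range → none.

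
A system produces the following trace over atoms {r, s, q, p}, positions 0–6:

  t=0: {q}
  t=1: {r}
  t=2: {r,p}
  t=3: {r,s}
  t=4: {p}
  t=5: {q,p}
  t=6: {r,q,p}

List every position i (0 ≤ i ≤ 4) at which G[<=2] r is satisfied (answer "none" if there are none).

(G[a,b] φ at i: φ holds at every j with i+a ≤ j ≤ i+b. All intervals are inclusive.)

Evaluate at each i in [0,4]:
  i=0: ✗ (fails at j=0)
  i=1: ✓ (all of [1,3])
  i=2: ✗ (fails at j=4)
  i=3: ✗ (fails at j=4)
  i=4: ✗ (fails at j=4)

1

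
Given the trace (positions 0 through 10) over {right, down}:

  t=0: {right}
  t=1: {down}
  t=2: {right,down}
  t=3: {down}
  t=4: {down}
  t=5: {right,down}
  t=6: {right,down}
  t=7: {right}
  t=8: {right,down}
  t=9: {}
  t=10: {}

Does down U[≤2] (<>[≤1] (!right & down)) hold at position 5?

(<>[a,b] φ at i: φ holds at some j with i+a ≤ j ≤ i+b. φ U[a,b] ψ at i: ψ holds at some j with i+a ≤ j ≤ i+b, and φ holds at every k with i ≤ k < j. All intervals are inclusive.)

Does not hold

Need some j in [5,7] with <>[≤1] (!right & down), and down at every k in [5,j-1].
  j=5: <>[≤1] (!right & down) — fails (none in [5,6]).
  j=6: <>[≤1] (!right & down) — fails (none in [6,7]).
  j=7: <>[≤1] (!right & down) — fails (none in [7,8]).
No j in the window works → until fails.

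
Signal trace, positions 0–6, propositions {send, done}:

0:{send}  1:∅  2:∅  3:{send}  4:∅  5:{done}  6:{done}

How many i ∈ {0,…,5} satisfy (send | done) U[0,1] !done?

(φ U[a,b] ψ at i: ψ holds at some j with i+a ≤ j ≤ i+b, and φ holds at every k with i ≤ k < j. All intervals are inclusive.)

5

Evaluate at each i in [0,5]:
  i=0: ✓ (rhs at j=0)
  i=1: ✓ (rhs at j=1)
  i=2: ✓ (rhs at j=2)
  i=3: ✓ (rhs at j=3)
  i=4: ✓ (rhs at j=4)
  i=5: ✗ (no rhs in [5,6])
Positions where it holds: {0, 1, 2, 3, 4} → 5.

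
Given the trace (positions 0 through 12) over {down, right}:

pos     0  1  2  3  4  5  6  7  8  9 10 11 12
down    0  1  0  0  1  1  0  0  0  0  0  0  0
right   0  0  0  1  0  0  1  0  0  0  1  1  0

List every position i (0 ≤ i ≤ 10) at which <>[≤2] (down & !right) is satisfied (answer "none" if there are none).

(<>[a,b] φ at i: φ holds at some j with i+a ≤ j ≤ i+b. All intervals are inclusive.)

Evaluate at each i in [0,10]:
  i=0: ✓ (witness j=1)
  i=1: ✓ (witness j=1)
  i=2: ✓ (witness j=4)
  i=3: ✓ (witness j=4)
  i=4: ✓ (witness j=4)
  i=5: ✓ (witness j=5)
  i=6: ✗ (none in [6,8])
  i=7: ✗ (none in [7,9])
  i=8: ✗ (none in [8,10])
  i=9: ✗ (none in [9,11])
  i=10: ✗ (none in [10,12])

0, 1, 2, 3, 4, 5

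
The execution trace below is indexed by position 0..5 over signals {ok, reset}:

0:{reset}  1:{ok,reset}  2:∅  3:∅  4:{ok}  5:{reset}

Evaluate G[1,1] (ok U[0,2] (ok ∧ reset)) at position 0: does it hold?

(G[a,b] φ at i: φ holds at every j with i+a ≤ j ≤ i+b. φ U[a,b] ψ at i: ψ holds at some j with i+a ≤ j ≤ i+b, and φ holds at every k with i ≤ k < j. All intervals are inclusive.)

Check (ok U[0,2] (ok ∧ reset)) at every j in [1,1]:
  j=1: holds
All positions satisfy it → formula holds.

Yes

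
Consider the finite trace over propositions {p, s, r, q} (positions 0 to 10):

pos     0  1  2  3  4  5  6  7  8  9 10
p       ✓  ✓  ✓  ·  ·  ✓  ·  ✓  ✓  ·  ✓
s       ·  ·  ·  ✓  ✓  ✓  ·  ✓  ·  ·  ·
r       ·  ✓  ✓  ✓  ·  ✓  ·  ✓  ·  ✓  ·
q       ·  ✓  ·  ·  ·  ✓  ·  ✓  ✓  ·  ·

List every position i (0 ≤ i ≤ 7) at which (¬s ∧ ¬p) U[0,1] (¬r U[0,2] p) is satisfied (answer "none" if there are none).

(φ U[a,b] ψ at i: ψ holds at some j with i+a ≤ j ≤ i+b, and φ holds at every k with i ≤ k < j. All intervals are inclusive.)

Evaluate at each i in [0,7]:
  i=0: ✓ (rhs at j=0)
  i=1: ✓ (rhs at j=1)
  i=2: ✓ (rhs at j=2)
  i=3: ✗ (lhs fails at k=3 before rhs at j=4)
  i=4: ✓ (rhs at j=4)
  i=5: ✓ (rhs at j=5)
  i=6: ✓ (rhs at j=6)
  i=7: ✓ (rhs at j=7)

0, 1, 2, 4, 5, 6, 7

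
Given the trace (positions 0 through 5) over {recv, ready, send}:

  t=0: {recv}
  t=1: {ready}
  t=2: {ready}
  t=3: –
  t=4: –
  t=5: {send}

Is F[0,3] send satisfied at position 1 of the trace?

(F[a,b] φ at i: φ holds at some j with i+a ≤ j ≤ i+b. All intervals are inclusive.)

False

Check send at each j in [1,4]:
  j=1: false
  j=2: false
  j=3: false
  j=4: false
No position in the window satisfies it → formula fails.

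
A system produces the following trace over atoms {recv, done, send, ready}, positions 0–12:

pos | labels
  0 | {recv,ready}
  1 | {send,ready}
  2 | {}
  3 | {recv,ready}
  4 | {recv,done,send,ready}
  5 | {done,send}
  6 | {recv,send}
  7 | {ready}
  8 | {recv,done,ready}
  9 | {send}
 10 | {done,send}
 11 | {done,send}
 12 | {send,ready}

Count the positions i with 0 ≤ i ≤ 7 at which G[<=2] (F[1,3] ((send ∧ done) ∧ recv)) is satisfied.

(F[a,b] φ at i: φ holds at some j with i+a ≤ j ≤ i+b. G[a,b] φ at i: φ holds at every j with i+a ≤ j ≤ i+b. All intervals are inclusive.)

Evaluate at each i in [0,7]:
  i=0: ✗ (fails at j=0)
  i=1: ✓ (all of [1,3])
  i=2: ✗ (fails at j=4)
  i=3: ✗ (fails at j=4)
  i=4: ✗ (fails at j=4)
  i=5: ✗ (fails at j=5)
  i=6: ✗ (fails at j=6)
  i=7: ✗ (fails at j=7)
Positions where it holds: {1} → 1.

1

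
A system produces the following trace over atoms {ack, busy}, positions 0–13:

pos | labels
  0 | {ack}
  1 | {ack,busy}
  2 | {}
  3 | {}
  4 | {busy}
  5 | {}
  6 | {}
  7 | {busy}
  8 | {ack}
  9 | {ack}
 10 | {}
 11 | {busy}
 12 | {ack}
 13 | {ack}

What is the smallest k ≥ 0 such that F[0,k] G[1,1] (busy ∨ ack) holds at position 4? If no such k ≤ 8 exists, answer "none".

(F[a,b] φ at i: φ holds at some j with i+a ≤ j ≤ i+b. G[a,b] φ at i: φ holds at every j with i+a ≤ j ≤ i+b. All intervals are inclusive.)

2

Scan j = 4,5,… for G[1,1] (busy ∨ ack):
  j=4: fails
  j=5: fails
  j=6: holds
First hit at j=6, so smallest k = 6-4 = 2.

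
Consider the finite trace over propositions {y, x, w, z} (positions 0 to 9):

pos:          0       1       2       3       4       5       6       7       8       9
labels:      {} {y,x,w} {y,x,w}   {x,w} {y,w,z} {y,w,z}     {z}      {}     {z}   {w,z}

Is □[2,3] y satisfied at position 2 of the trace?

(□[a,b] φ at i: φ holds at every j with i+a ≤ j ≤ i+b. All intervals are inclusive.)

Holds

Check y at every j in [4,5]:
  j=4: true
  j=5: true
All positions satisfy it → formula holds.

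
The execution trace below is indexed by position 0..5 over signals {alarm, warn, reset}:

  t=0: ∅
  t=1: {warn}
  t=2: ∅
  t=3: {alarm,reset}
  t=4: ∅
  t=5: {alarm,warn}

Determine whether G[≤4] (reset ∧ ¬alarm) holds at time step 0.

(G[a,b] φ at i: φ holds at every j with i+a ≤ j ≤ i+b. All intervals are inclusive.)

Check (reset ∧ ¬alarm) at every j in [0,4]:
  j=0: false
  j=1: false
  j=2: false
  j=3: false
  j=4: false
Fails at j=0 → formula fails.

No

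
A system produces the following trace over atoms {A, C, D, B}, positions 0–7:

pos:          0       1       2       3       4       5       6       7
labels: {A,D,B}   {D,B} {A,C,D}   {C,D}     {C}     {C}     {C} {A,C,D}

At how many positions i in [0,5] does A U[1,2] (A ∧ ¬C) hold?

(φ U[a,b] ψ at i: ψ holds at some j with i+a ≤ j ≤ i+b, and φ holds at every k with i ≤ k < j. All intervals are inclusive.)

Evaluate at each i in [0,5]:
  i=0: ✗ (no rhs in [1,2])
  i=1: ✗ (no rhs in [2,3])
  i=2: ✗ (no rhs in [3,4])
  i=3: ✗ (no rhs in [4,5])
  i=4: ✗ (no rhs in [5,6])
  i=5: ✗ (no rhs in [6,7])
Positions where it holds: {} → 0.

0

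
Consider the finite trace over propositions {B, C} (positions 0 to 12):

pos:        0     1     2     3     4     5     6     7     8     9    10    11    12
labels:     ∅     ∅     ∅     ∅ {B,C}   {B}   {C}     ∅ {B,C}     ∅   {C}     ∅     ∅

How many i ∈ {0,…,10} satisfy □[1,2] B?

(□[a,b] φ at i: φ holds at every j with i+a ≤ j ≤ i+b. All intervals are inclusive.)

1

Evaluate at each i in [0,10]:
  i=0: ✗ (fails at j=1)
  i=1: ✗ (fails at j=2)
  i=2: ✗ (fails at j=3)
  i=3: ✓ (all of [4,5])
  i=4: ✗ (fails at j=6)
  i=5: ✗ (fails at j=6)
  i=6: ✗ (fails at j=7)
  i=7: ✗ (fails at j=9)
  i=8: ✗ (fails at j=9)
  i=9: ✗ (fails at j=10)
  i=10: ✗ (fails at j=11)
Positions where it holds: {3} → 1.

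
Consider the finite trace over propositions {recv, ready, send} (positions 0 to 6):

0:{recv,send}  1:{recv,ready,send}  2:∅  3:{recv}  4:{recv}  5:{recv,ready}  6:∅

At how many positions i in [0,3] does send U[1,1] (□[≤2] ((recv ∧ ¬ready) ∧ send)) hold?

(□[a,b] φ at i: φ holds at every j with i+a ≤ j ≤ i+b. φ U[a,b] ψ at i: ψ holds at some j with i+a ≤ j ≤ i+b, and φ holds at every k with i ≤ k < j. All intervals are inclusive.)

0

Evaluate at each i in [0,3]:
  i=0: ✗ (no rhs in [1,1])
  i=1: ✗ (no rhs in [2,2])
  i=2: ✗ (no rhs in [3,3])
  i=3: ✗ (no rhs in [4,4])
Positions where it holds: {} → 0.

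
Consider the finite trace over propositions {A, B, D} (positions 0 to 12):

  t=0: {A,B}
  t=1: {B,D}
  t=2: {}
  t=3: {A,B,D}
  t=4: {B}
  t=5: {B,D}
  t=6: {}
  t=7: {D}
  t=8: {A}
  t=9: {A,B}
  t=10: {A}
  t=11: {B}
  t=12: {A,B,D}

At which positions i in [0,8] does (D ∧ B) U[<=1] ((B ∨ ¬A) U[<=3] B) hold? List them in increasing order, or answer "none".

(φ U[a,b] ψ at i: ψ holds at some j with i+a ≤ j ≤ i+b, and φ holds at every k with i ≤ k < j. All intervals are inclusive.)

Evaluate at each i in [0,8]:
  i=0: ✓ (rhs at j=0)
  i=1: ✓ (rhs at j=1)
  i=2: ✓ (rhs at j=2)
  i=3: ✓ (rhs at j=3)
  i=4: ✓ (rhs at j=4)
  i=5: ✓ (rhs at j=5)
  i=6: ✗ (no rhs in [6,7])
  i=7: ✗ (no rhs in [7,8])
  i=8: ✗ (lhs fails at k=8 before rhs at j=9)

0, 1, 2, 3, 4, 5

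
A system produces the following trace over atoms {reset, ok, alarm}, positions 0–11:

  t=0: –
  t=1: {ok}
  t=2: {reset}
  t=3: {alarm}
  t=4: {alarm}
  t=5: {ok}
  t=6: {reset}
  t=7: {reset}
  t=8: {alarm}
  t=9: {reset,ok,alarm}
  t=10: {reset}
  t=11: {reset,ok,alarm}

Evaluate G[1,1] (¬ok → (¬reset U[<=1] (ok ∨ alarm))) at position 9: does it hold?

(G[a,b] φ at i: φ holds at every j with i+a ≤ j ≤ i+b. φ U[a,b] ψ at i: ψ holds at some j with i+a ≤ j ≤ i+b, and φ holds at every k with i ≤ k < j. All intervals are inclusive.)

Check (¬ok → (¬reset U[<=1] (ok ∨ alarm))) at every j in [10,10]:
  j=10: antecedent true; consequent fails → ✗
Fails at j=10 → formula fails.

No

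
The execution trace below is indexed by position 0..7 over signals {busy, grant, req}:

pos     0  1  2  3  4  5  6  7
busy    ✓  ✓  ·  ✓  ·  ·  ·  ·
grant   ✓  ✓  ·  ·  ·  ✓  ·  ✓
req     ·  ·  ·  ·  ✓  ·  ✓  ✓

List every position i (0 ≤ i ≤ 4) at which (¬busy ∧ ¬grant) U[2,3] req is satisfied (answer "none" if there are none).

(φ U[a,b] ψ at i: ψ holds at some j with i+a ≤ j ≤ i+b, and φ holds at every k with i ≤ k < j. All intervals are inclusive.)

none

Evaluate at each i in [0,4]:
  i=0: ✗ (no rhs in [2,3])
  i=1: ✗ (lhs fails at k=1 before rhs at j=4)
  i=2: ✗ (lhs fails at k=3 before rhs at j=4)
  i=3: ✗ (lhs fails at k=3 before rhs at j=6)
  i=4: ✗ (lhs fails at k=5 before rhs at j=6)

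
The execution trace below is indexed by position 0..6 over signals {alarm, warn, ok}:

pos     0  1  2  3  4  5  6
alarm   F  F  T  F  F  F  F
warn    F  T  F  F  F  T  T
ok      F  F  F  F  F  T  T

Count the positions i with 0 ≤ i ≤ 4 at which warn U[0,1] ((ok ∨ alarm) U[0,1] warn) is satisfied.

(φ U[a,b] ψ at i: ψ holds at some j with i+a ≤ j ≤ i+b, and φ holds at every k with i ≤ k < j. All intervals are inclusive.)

1

Evaluate at each i in [0,4]:
  i=0: ✗ (lhs fails at k=0 before rhs at j=1)
  i=1: ✓ (rhs at j=1)
  i=2: ✗ (no rhs in [2,3])
  i=3: ✗ (no rhs in [3,4])
  i=4: ✗ (lhs fails at k=4 before rhs at j=5)
Positions where it holds: {1} → 1.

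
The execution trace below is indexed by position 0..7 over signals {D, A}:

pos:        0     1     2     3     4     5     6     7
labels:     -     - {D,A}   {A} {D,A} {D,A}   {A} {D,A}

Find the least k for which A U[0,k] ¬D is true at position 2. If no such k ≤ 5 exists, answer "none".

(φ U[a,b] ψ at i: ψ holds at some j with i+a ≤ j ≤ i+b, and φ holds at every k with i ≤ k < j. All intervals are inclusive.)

Need earliest j ≥ 2 with ¬D, and A at every k in [2,j-1].
  j=2: rhs fails.
  j=3: rhs holds; lhs holds on [2,2]. k = 1.

1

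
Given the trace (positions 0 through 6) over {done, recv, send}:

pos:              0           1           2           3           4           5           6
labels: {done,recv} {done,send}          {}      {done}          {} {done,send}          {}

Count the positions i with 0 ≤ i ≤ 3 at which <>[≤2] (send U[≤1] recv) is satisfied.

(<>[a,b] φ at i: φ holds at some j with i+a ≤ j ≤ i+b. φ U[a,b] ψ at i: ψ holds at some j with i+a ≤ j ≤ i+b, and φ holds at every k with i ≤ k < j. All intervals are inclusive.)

Evaluate at each i in [0,3]:
  i=0: ✓ (witness j=0)
  i=1: ✗ (none in [1,3])
  i=2: ✗ (none in [2,4])
  i=3: ✗ (none in [3,5])
Positions where it holds: {0} → 1.

1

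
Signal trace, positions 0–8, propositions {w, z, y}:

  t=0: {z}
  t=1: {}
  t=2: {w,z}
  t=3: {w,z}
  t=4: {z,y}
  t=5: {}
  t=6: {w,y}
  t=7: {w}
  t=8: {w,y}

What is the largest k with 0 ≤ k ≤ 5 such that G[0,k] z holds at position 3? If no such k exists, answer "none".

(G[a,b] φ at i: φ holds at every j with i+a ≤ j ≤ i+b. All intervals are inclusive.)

1

z must hold from j=3 onward; find where it first fails.
  j=3: holds
  j=4: holds
  j=5: fails
Holds on [3,4], so largest k = 1.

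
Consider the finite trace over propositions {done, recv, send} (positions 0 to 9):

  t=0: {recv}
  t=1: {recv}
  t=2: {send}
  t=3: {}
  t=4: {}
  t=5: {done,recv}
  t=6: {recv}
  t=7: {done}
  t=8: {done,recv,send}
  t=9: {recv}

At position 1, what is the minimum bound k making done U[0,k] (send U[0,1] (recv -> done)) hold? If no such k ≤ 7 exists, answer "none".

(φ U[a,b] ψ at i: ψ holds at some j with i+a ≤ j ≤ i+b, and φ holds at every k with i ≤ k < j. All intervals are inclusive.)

none

Need earliest j ≥ 1 with (send U[0,1] (recv -> done)), and done at every k in [1,j-1].
  j=1: rhs fails.
  j=2: rhs holds but lhs fails at k=1.
  j=3: rhs holds but lhs fails at k=1.
  j=4: rhs holds but lhs fails at k=1.
  j=5: rhs holds but lhs fails at k=1.
  j=6: rhs fails.
  j=7: rhs holds but lhs fails at k=1.
  j=8: rhs holds but lhs fails at k=1.
No witness within the range → none.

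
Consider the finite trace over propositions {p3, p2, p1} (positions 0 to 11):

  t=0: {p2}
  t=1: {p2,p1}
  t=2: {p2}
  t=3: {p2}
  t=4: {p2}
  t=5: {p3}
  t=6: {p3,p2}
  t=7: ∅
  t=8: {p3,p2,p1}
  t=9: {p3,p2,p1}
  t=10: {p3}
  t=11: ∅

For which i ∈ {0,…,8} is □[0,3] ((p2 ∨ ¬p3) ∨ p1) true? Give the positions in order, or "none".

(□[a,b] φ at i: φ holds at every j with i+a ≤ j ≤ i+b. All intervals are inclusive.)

Evaluate at each i in [0,8]:
  i=0: ✓ (all of [0,3])
  i=1: ✓ (all of [1,4])
  i=2: ✗ (fails at j=5)
  i=3: ✗ (fails at j=5)
  i=4: ✗ (fails at j=5)
  i=5: ✗ (fails at j=5)
  i=6: ✓ (all of [6,9])
  i=7: ✗ (fails at j=10)
  i=8: ✗ (fails at j=10)

0, 1, 6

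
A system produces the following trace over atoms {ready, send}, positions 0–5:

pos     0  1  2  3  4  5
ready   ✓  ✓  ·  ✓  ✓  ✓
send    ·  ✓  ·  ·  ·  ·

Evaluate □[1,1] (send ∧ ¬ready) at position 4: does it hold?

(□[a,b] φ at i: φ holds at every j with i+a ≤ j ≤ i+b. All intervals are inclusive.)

False

Check (send ∧ ¬ready) at every j in [5,5]:
  j=5: false
Fails at j=5 → formula fails.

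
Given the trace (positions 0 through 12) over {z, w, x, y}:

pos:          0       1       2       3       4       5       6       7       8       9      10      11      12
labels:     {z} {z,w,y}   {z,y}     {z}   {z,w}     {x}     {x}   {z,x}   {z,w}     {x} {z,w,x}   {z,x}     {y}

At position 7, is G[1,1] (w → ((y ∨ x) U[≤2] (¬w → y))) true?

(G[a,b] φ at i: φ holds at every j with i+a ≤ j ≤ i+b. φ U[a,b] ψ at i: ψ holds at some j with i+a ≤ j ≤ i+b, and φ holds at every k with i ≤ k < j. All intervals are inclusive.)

Check (w → ((y ∨ x) U[≤2] (¬w → y))) at every j in [8,8]:
  j=8: antecedent true; consequent holds → ✓
All positions satisfy it → formula holds.

Yes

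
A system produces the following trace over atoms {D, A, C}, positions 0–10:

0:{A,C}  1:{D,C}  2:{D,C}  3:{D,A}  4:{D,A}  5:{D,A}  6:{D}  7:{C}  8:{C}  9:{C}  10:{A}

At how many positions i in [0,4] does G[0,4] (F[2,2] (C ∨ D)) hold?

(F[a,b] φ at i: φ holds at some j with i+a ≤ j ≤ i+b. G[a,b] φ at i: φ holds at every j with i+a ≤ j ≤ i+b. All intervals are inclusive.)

Evaluate at each i in [0,4]:
  i=0: ✓ (all of [0,4])
  i=1: ✓ (all of [1,5])
  i=2: ✓ (all of [2,6])
  i=3: ✓ (all of [3,7])
  i=4: ✗ (fails at j=8)
Positions where it holds: {0, 1, 2, 3} → 4.

4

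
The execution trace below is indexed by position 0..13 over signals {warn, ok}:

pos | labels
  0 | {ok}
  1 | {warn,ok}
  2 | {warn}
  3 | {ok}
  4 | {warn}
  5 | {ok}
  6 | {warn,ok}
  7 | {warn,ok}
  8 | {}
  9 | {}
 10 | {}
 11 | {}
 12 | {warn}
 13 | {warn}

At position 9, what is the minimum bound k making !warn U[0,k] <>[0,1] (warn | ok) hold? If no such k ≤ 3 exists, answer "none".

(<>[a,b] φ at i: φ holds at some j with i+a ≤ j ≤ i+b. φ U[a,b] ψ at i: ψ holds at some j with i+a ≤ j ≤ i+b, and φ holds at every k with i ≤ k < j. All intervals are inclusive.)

2

Need earliest j ≥ 9 with <>[0,1] (warn | ok), and !warn at every k in [9,j-1].
  j=9: rhs fails.
  j=10: rhs fails.
  j=11: rhs holds; lhs holds on [9,10]. k = 2.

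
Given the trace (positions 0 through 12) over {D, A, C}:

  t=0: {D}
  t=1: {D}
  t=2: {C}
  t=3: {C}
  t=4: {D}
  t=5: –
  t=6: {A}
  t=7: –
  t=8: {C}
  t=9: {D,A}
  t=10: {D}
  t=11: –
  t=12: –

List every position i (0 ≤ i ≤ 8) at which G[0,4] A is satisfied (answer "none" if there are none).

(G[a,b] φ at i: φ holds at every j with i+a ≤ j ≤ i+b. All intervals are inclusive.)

Evaluate at each i in [0,8]:
  i=0: ✗ (fails at j=0)
  i=1: ✗ (fails at j=1)
  i=2: ✗ (fails at j=2)
  i=3: ✗ (fails at j=3)
  i=4: ✗ (fails at j=4)
  i=5: ✗ (fails at j=5)
  i=6: ✗ (fails at j=7)
  i=7: ✗ (fails at j=7)
  i=8: ✗ (fails at j=8)

none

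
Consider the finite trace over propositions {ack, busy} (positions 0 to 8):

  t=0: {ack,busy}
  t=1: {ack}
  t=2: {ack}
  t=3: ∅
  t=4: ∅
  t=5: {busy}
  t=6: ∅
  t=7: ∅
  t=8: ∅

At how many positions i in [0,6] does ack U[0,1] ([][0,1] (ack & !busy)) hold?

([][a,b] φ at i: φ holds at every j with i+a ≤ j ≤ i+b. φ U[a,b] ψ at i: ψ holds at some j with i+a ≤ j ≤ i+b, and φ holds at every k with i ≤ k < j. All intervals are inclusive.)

2

Evaluate at each i in [0,6]:
  i=0: ✓ (rhs at j=1; lhs holds on [0,0])
  i=1: ✓ (rhs at j=1)
  i=2: ✗ (no rhs in [2,3])
  i=3: ✗ (no rhs in [3,4])
  i=4: ✗ (no rhs in [4,5])
  i=5: ✗ (no rhs in [5,6])
  i=6: ✗ (no rhs in [6,7])
Positions where it holds: {0, 1} → 2.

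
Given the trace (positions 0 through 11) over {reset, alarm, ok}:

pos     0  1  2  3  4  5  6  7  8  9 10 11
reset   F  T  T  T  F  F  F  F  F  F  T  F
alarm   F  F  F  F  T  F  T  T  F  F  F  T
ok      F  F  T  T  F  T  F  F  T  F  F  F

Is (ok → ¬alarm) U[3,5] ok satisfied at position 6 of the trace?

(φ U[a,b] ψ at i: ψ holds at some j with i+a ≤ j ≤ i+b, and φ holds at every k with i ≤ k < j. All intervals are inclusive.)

Does not hold

Need some j in [9,11] with ok, and (ok → ¬alarm) at every k in [6,j-1].
  j=9: ok false.
  j=10: ok false.
  j=11: ok false.
No j in the window works → until fails.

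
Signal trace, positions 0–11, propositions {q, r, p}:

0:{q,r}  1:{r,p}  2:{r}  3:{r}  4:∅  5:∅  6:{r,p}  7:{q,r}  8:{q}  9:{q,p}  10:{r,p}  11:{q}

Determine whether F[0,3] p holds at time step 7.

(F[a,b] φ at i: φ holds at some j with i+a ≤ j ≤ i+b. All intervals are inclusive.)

True

Check p at each j in [7,10]:
  j=7: false
  j=8: false
  j=9: true
  j=10: true
Found at j=9 → formula holds.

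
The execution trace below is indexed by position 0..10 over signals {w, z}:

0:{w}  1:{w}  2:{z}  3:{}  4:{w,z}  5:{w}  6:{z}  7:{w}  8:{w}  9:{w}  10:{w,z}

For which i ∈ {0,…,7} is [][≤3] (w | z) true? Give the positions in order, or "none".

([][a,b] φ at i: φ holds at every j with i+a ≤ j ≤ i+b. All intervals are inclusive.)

4, 5, 6, 7

Evaluate at each i in [0,7]:
  i=0: ✗ (fails at j=3)
  i=1: ✗ (fails at j=3)
  i=2: ✗ (fails at j=3)
  i=3: ✗ (fails at j=3)
  i=4: ✓ (all of [4,7])
  i=5: ✓ (all of [5,8])
  i=6: ✓ (all of [6,9])
  i=7: ✓ (all of [7,10])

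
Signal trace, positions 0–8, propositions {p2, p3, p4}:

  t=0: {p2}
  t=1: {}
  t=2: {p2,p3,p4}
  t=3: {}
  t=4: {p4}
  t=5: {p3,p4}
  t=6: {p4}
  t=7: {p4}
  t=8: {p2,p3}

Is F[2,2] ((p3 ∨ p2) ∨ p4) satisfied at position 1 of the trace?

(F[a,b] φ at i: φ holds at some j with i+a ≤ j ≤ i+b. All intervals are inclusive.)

No

Check ((p3 ∨ p2) ∨ p4) at each j in [3,3]:
  j=3: false
No position in the window satisfies it → formula fails.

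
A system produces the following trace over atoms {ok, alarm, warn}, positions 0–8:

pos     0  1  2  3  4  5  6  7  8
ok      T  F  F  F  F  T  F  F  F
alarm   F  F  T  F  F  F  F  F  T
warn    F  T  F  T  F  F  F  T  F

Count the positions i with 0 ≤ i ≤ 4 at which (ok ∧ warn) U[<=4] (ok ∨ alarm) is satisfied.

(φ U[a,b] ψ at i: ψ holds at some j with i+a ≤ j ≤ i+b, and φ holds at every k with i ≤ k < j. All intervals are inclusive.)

2

Evaluate at each i in [0,4]:
  i=0: ✓ (rhs at j=0)
  i=1: ✗ (lhs fails at k=1 before rhs at j=2)
  i=2: ✓ (rhs at j=2)
  i=3: ✗ (lhs fails at k=3 before rhs at j=5)
  i=4: ✗ (lhs fails at k=4 before rhs at j=5)
Positions where it holds: {0, 2} → 2.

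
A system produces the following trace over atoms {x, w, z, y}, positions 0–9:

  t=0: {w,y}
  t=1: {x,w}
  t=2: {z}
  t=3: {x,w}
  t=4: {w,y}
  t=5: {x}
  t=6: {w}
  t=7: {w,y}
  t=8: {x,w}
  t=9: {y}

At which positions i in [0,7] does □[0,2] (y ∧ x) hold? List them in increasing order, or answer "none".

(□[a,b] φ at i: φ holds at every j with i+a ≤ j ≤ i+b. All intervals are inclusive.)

none

Evaluate at each i in [0,7]:
  i=0: ✗ (fails at j=0)
  i=1: ✗ (fails at j=1)
  i=2: ✗ (fails at j=2)
  i=3: ✗ (fails at j=3)
  i=4: ✗ (fails at j=4)
  i=5: ✗ (fails at j=5)
  i=6: ✗ (fails at j=6)
  i=7: ✗ (fails at j=7)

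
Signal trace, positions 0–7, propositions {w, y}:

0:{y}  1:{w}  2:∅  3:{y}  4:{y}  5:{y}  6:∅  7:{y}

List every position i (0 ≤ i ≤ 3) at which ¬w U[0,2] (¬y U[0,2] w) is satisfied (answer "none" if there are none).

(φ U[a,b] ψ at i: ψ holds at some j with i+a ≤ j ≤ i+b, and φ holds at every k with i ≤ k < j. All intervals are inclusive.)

Evaluate at each i in [0,3]:
  i=0: ✓ (rhs at j=1; lhs holds on [0,0])
  i=1: ✓ (rhs at j=1)
  i=2: ✗ (no rhs in [2,4])
  i=3: ✗ (no rhs in [3,5])

0, 1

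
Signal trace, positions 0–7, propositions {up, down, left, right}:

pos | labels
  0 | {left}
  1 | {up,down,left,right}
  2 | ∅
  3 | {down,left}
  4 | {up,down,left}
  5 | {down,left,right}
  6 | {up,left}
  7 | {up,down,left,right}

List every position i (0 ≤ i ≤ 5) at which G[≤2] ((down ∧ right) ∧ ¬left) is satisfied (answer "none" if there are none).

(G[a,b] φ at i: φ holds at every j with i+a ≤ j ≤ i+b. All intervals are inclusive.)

Evaluate at each i in [0,5]:
  i=0: ✗ (fails at j=0)
  i=1: ✗ (fails at j=1)
  i=2: ✗ (fails at j=2)
  i=3: ✗ (fails at j=3)
  i=4: ✗ (fails at j=4)
  i=5: ✗ (fails at j=5)

none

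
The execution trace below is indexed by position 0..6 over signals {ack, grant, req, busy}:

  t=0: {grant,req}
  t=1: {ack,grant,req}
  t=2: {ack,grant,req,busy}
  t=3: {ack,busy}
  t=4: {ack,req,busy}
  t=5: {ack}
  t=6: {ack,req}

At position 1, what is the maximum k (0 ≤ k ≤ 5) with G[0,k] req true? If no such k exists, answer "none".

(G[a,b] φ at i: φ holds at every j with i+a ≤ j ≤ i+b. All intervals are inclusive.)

req must hold from j=1 onward; find where it first fails.
  j=1: holds
  j=2: holds
  j=3: fails
Holds on [1,2], so largest k = 1.

1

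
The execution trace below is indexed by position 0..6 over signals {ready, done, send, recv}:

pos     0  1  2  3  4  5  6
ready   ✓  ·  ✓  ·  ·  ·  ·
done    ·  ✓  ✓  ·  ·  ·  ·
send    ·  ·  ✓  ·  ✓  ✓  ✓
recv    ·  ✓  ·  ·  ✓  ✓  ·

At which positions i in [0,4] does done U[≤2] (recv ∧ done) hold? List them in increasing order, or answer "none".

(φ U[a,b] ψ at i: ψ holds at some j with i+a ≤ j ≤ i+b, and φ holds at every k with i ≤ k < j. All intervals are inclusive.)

Evaluate at each i in [0,4]:
  i=0: ✗ (lhs fails at k=0 before rhs at j=1)
  i=1: ✓ (rhs at j=1)
  i=2: ✗ (no rhs in [2,4])
  i=3: ✗ (no rhs in [3,5])
  i=4: ✗ (no rhs in [4,6])

1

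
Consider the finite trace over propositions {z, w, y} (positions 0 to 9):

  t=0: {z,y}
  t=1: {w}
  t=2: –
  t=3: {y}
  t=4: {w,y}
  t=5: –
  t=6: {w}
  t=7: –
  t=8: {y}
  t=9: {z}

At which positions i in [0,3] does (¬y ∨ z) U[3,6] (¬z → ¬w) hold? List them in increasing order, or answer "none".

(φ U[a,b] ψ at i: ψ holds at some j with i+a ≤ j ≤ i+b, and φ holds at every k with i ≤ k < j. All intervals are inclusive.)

Evaluate at each i in [0,3]:
  i=0: ✓ (rhs at j=3; lhs holds on [0,2])
  i=1: ✗ (lhs fails at k=3 before rhs at j=5)
  i=2: ✗ (lhs fails at k=3 before rhs at j=5)
  i=3: ✗ (lhs fails at k=3 before rhs at j=7)

0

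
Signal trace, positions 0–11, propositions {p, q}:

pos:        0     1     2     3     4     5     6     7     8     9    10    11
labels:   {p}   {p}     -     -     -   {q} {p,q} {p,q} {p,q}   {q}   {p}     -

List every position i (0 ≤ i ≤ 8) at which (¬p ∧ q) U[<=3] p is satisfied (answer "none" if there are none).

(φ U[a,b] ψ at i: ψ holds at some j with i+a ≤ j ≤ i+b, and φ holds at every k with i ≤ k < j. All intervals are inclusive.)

0, 1, 5, 6, 7, 8

Evaluate at each i in [0,8]:
  i=0: ✓ (rhs at j=0)
  i=1: ✓ (rhs at j=1)
  i=2: ✗ (no rhs in [2,5])
  i=3: ✗ (lhs fails at k=3 before rhs at j=6)
  i=4: ✗ (lhs fails at k=4 before rhs at j=6)
  i=5: ✓ (rhs at j=6; lhs holds on [5,5])
  i=6: ✓ (rhs at j=6)
  i=7: ✓ (rhs at j=7)
  i=8: ✓ (rhs at j=8)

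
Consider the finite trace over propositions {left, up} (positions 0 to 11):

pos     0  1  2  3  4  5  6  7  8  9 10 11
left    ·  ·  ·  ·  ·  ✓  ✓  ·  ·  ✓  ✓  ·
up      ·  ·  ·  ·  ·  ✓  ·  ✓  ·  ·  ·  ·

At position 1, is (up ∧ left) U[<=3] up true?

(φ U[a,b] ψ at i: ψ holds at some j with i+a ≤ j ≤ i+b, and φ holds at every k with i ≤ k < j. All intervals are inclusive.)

Does not hold

Need some j in [1,4] with up, and (up ∧ left) at every k in [1,j-1].
  j=1: up false.
  j=2: up false.
  j=3: up false.
  j=4: up false.
No j in the window works → until fails.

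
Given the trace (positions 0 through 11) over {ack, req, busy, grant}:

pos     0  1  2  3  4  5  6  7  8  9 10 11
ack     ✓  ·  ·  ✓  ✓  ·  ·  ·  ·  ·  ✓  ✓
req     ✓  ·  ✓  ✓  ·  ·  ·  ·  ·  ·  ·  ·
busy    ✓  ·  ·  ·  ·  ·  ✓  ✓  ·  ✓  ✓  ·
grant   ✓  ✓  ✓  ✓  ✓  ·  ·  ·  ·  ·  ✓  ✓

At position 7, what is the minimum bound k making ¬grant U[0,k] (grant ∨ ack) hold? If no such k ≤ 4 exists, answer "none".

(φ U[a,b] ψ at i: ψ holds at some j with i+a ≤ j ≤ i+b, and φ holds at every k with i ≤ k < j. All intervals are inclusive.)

3

Need earliest j ≥ 7 with (grant ∨ ack), and ¬grant at every k in [7,j-1].
  j=7: rhs fails.
  j=8: rhs fails.
  j=9: rhs fails.
  j=10: rhs holds; lhs holds on [7,9]. k = 3.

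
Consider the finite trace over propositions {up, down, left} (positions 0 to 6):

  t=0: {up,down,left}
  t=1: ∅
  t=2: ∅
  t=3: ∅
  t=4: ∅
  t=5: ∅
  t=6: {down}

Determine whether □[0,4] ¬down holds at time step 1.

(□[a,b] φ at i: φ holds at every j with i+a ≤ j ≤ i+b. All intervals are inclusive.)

Check ¬down at every j in [1,5]:
  j=1: true
  j=2: true
  j=3: true
  j=4: true
  j=5: true
All positions satisfy it → formula holds.

Holds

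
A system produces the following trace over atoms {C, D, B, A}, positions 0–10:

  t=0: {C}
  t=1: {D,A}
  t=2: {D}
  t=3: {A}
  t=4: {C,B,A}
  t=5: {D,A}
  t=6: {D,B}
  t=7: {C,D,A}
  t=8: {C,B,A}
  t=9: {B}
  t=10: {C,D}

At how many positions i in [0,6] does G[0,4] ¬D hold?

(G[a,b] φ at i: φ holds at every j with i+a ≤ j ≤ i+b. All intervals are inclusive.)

Evaluate at each i in [0,6]:
  i=0: ✗ (fails at j=1)
  i=1: ✗ (fails at j=1)
  i=2: ✗ (fails at j=2)
  i=3: ✗ (fails at j=5)
  i=4: ✗ (fails at j=5)
  i=5: ✗ (fails at j=5)
  i=6: ✗ (fails at j=6)
Positions where it holds: {} → 0.

0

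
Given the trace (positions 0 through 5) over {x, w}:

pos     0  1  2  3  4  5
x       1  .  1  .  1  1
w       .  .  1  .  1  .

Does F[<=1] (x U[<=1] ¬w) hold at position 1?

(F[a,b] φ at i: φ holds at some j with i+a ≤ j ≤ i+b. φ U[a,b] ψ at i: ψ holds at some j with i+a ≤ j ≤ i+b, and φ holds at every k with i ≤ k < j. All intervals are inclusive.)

Check (x U[<=1] ¬w) at each j in [1,2]:
  j=1: holds
  j=2: holds
Found at j=1 → formula holds.

Yes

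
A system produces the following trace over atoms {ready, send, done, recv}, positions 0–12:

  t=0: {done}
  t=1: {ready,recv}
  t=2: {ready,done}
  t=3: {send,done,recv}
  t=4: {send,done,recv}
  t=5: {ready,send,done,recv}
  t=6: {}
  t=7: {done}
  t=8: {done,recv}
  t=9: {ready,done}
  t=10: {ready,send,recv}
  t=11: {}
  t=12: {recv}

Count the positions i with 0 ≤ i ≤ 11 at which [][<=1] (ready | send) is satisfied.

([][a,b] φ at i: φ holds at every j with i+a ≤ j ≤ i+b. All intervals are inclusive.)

5

Evaluate at each i in [0,11]:
  i=0: ✗ (fails at j=0)
  i=1: ✓ (all of [1,2])
  i=2: ✓ (all of [2,3])
  i=3: ✓ (all of [3,4])
  i=4: ✓ (all of [4,5])
  i=5: ✗ (fails at j=6)
  i=6: ✗ (fails at j=6)
  i=7: ✗ (fails at j=7)
  i=8: ✗ (fails at j=8)
  i=9: ✓ (all of [9,10])
  i=10: ✗ (fails at j=11)
  i=11: ✗ (fails at j=11)
Positions where it holds: {1, 2, 3, 4, 9} → 5.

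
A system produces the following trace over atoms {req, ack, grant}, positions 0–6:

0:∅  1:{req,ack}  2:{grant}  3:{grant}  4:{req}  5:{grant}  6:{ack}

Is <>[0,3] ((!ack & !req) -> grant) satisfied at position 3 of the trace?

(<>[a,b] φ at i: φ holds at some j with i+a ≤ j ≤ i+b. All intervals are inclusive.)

Check ((!ack & !req) -> grant) at each j in [3,6]:
  j=3: true
  j=4: true
  j=5: true
  j=6: true
Found at j=3 → formula holds.

Yes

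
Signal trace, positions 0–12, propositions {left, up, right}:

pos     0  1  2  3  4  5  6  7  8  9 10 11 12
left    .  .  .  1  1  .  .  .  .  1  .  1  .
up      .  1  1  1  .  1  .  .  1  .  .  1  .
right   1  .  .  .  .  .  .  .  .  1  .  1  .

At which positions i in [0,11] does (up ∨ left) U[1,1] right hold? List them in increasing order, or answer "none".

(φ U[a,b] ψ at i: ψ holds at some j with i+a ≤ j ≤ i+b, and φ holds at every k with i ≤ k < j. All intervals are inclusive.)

Evaluate at each i in [0,11]:
  i=0: ✗ (no rhs in [1,1])
  i=1: ✗ (no rhs in [2,2])
  i=2: ✗ (no rhs in [3,3])
  i=3: ✗ (no rhs in [4,4])
  i=4: ✗ (no rhs in [5,5])
  i=5: ✗ (no rhs in [6,6])
  i=6: ✗ (no rhs in [7,7])
  i=7: ✗ (no rhs in [8,8])
  i=8: ✓ (rhs at j=9; lhs holds on [8,8])
  i=9: ✗ (no rhs in [10,10])
  i=10: ✗ (lhs fails at k=10 before rhs at j=11)
  i=11: ✗ (no rhs in [12,12])

8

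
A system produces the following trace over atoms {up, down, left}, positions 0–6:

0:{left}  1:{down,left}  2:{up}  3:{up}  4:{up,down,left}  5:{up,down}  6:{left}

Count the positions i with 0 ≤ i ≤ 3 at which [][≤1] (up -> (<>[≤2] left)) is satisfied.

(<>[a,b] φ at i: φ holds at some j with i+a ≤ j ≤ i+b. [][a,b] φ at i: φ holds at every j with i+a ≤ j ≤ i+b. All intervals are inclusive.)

4

Evaluate at each i in [0,3]:
  i=0: ✓ (all of [0,1])
  i=1: ✓ (all of [1,2])
  i=2: ✓ (all of [2,3])
  i=3: ✓ (all of [3,4])
Positions where it holds: {0, 1, 2, 3} → 4.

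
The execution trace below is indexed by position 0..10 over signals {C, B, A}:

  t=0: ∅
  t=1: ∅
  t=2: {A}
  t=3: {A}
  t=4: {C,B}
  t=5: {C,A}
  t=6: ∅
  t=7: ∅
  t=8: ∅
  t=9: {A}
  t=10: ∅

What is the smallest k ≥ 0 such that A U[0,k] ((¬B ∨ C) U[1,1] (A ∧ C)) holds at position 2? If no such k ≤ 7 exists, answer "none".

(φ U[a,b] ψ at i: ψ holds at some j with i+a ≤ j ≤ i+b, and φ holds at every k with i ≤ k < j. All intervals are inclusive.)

2

Need earliest j ≥ 2 with ((¬B ∨ C) U[1,1] (A ∧ C)), and A at every k in [2,j-1].
  j=2: rhs fails.
  j=3: rhs fails.
  j=4: rhs holds; lhs holds on [2,3]. k = 2.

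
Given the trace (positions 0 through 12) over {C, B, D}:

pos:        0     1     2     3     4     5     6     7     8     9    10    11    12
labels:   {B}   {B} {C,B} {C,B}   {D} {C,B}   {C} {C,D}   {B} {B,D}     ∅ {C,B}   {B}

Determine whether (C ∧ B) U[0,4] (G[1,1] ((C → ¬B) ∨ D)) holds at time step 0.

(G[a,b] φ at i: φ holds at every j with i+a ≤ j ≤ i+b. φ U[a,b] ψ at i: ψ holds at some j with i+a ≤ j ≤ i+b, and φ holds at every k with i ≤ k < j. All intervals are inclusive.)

Need some j in [0,4] with G[1,1] ((C → ¬B) ∨ D), and (C ∧ B) at every k in [0,j-1].
  j=0: G[1,1] ((C → ¬B) ∨ D) holds; no prefix to check → satisfied.

True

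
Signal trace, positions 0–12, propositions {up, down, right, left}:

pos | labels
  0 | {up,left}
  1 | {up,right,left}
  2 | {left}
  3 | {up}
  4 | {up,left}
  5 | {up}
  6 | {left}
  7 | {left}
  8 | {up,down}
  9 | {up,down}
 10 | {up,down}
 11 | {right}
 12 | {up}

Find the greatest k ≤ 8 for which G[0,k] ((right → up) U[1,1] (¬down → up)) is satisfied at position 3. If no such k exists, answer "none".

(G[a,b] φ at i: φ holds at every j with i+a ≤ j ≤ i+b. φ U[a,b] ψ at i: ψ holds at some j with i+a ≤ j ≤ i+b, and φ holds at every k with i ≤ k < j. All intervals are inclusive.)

1

((right → up) U[1,1] (¬down → up)) must hold from j=3 onward; find where it first fails.
  j=3: holds
  j=4: holds
  j=5: fails
Holds on [3,4], so largest k = 1.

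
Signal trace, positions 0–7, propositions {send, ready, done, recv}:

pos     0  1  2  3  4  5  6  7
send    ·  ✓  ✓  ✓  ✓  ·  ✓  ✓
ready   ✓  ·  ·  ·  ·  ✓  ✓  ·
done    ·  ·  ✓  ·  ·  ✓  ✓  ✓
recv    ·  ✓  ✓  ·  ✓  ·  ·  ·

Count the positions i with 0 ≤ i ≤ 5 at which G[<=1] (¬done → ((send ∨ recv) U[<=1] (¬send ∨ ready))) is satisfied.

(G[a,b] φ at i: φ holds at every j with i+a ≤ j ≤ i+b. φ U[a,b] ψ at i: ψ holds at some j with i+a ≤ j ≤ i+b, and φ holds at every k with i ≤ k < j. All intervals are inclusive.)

2

Evaluate at each i in [0,5]:
  i=0: ✗ (fails at j=1)
  i=1: ✗ (fails at j=1)
  i=2: ✗ (fails at j=3)
  i=3: ✗ (fails at j=3)
  i=4: ✓ (all of [4,5])
  i=5: ✓ (all of [5,6])
Positions where it holds: {4, 5} → 2.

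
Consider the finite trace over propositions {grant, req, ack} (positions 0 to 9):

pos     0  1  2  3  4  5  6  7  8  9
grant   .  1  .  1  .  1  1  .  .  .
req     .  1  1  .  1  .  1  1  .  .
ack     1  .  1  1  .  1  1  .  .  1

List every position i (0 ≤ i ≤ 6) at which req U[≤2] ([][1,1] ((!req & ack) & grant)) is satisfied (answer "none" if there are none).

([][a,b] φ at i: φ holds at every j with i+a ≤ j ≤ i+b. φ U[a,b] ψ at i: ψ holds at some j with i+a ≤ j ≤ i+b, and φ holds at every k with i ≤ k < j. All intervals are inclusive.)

Evaluate at each i in [0,6]:
  i=0: ✗ (lhs fails at k=0 before rhs at j=2)
  i=1: ✓ (rhs at j=2; lhs holds on [1,1])
  i=2: ✓ (rhs at j=2)
  i=3: ✗ (lhs fails at k=3 before rhs at j=4)
  i=4: ✓ (rhs at j=4)
  i=5: ✗ (no rhs in [5,7])
  i=6: ✗ (no rhs in [6,8])

1, 2, 4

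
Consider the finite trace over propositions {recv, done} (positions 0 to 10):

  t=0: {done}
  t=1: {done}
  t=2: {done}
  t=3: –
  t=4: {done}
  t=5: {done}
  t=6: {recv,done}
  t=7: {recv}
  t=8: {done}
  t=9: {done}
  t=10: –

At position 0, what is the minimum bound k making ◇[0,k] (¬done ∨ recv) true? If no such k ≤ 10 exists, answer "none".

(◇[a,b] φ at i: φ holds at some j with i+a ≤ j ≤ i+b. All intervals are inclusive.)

Scan j = 0,1,… for (¬done ∨ recv):
  j=0: fails
  j=1: fails
  j=2: fails
  j=3: holds
First hit at j=3, so smallest k = 3-0 = 3.

3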